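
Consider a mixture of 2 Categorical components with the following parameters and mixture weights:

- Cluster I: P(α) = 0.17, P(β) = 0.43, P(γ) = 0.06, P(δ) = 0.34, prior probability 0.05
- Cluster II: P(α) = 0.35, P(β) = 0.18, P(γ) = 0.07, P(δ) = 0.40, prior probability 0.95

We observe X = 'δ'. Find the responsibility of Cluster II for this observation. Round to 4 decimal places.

0.9572

P(component k | x) = π_k·f_k(x) / marginal(x), where marginal(x) = Σ_j π_j·f_j(x).
Component likelihoods at x = 'δ':
  f_I = 0.34
  f_II = 0.4
Unnormalised posteriors:
  π_I·f_I = 0.05 × 0.34 = 0.017
  π_II·f_II = 0.95 × 0.4 = 0.38
Sum: 0.017 + 0.38 = 0.397
P(Cluster II | x) = 0.38 / 0.397 ≈ 0.9572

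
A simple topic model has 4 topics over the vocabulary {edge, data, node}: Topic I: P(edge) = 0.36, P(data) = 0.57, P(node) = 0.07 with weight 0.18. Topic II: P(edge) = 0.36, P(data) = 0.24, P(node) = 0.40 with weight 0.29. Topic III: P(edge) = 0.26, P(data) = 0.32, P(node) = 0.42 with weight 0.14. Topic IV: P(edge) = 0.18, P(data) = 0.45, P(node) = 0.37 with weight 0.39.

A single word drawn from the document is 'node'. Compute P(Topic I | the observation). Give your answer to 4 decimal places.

0.0380

Posterior ∝ prior × likelihood, so P(k | x) ∝ π_k f_k(x); normalise over all components.
Evaluate each component's likelihood at the observed value:
  f_I = P(node | comp) = 0.07
  f_II = P(node | comp) = 0.40
  f_III = P(node | comp) = 0.42
  f_IV = P(node | comp) = 0.37
Prior × likelihood for each component:
  π_I·f_I = 0.18 × 0.07 = 0.0126
  π_II·f_II = 0.29 × 0.4 = 0.116
  π_III·f_III = 0.14 × 0.42 = 0.0588
  π_IV·f_IV = 0.39 × 0.37 = 0.1443
Sum: 0.0126 + 0.116 + 0.0588 + 0.1443 = 0.3317
P(Topic I | data) ≈ 0.0380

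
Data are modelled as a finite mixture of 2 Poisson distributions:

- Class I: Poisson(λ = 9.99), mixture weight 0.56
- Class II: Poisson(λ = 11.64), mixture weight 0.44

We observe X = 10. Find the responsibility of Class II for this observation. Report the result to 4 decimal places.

0.4103

The responsibility of component k is π_k f_k(x) divided by Σ_j π_j f_j(x).
Component likelihoods at x = 10:
  p_I = e^(−9.99)·9.99^10/10! = 0.125109
  p_II = e^(−11.64)·11.64^10/10! = 0.11081
Prior × likelihood for each component:
  π_I·p_I = 0.56 × 0.125109 = 0.0700613
  π_II·p_II = 0.44 × 0.11081 = 0.0487564
Evidence: 0.0700613 + 0.0487564 = 0.118818
P(Class II | the observation) ≈ 0.4103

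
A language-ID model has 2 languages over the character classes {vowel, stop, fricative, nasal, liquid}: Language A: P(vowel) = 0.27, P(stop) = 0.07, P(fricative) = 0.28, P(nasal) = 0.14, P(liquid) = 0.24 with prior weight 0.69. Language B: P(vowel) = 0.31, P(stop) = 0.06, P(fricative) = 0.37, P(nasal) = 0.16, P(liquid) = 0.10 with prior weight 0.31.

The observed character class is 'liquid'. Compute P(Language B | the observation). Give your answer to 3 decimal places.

0.158

Posterior ∝ prior × likelihood, so P(k | x) ∝ w_k f_k(x); normalise over all components.
Categorical probabilities:
  f_A = 0.24
  f_B = 0.1
Multiply by the mixture weights:
  w_A·f_A = 0.69 × 0.24 = 0.1656
  w_B·f_B = 0.31 × 0.1 = 0.031
Marginal: 0.1656 + 0.031 = 0.1966
P(Language B | x) = 0.031 / 0.1966 ≈ 0.158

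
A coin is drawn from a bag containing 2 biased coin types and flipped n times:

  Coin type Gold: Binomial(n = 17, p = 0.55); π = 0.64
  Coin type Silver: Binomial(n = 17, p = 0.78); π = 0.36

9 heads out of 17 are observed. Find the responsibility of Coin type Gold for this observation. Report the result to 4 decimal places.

0.9591

By Bayes' theorem, P(k | x) = P(Z=k) f_k(x) / Σ_j P(Z=j) f_j(x).
Binomial probabilities:
  f_Gold = 0.188256
  f_Silver = 0.0142567
Weight by the priors:
  P(Z=Gold)·f_Gold = 0.64 × 0.188256 = 0.120484
  P(Z=Silver)·f_Silver = 0.36 × 0.0142567 = 0.0051324
Normaliser: 0.120484 + 0.0051324 = 0.125616
P(Coin type Gold | data) ≈ 0.9591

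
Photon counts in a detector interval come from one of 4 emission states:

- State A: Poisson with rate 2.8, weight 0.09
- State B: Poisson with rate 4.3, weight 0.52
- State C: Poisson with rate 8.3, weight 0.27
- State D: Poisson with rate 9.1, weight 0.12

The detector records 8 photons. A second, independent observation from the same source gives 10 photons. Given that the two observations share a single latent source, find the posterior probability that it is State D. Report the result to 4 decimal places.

The responsibility of component k is P(Z=k) f_k(x) divided by Σ_j P(Z=j) f_j(x).
Since both observations come from the same component, the likelihood for component k is f_k(x₁)·f_k(x₂).
  p_A = [0.00569796] × [0.000496355] = 2.82821e-06
  p_B = [0.0393333] × [0.00808082] = 0.000317846
  p_C = [0.138823] × [0.106261] = 0.0147514
  p_D = [0.130236] × [0.119832] = 0.0156064
Multiply by the mixture weights:
  P(Z=A)·p_A = 0.09 × 2.82821e-06 = 2.54539e-07
  P(Z=B)·p_B = 0.52 × 0.000317846 = 0.00016528
  P(Z=C)·p_C = 0.27 × 0.0147514 = 0.00398288
  P(Z=D)·p_D = 0.12 × 0.0156064 = 0.00187276
Marginal: 2.54539e-07 + 0.00016528 + 0.00398288 + 0.00187276 = 0.00602118
So the posterior for State D is 0.00187276 / 0.00602118 ≈ 0.3110.

0.3110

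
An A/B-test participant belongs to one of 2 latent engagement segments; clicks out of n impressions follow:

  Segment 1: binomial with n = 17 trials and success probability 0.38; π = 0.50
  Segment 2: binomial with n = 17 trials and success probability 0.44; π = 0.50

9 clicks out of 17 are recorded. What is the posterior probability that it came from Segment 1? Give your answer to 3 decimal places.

By Bayes' theorem, P(k | x) = π_k f_k(x) / Σ_j π_j f_j(x).
Binomial probabilities:
  f_1 = C(17,9)·0.38^9·0.62^8 = 24310·0.000165216·0.021834 = 0.0876942
  f_2 = C(17,9)·0.44^9·0.56^8 = 24310·0.000618122·0.00967173 = 0.145333
Prior × likelihood for each component:
  π_1·f_1 = 0.50 × 0.0876942 = 0.0438471
  π_2·f_2 = 0.50 × 0.145333 = 0.0726663
Marginal: 0.0438471 + 0.0726663 = 0.116513
P(Segment 1 | x) = 0.0438471 / 0.116513 ≈ 0.376

0.376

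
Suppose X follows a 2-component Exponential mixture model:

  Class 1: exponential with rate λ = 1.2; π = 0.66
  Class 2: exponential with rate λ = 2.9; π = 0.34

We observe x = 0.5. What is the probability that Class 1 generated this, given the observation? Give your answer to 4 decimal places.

0.6527

Apply Bayes' rule: the posterior for each component is proportional to its prior times its likelihood at x.
Exponential densities:
  p_1 = 0.658574
  p_2 = 0.680254
Unnormalised posteriors:
  π_1·p_1 = 0.66 × 0.658574 = 0.434659
  π_2·p_2 = 0.34 × 0.680254 = 0.231286
Sum: 0.434659 + 0.231286 = 0.665945
P(Class 1 | 0.5) = 0.434659 / 0.665945 ≈ 0.6527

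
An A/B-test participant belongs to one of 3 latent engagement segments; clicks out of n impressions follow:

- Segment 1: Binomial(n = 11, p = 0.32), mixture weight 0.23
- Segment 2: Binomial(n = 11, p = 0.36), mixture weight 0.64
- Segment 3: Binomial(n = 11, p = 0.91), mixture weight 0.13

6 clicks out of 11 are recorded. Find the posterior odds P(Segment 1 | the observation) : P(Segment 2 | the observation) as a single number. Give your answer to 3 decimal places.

The posterior odds equal the prior odds times the likelihood ratio: (P(Z=i)/P(Z=j))·(f_i(x)/f_j(x)).
Evaluate each component's likelihood at the observed value:
  f_1 = C(11,6)·0.32^6·0.68^5 = 462·0.00107374·0.145393 = 0.0721251
  f_2 = C(11,6)·0.36^6·0.64^5 = 462·0.00217678·0.107374 = 0.107983
  f_3 = C(11,6)·0.91^6·0.09^5 = 462·0.567869·5.9049e-06 = 0.00154918
0.0165888 / 0.0691094 ≈ 0.240

0.240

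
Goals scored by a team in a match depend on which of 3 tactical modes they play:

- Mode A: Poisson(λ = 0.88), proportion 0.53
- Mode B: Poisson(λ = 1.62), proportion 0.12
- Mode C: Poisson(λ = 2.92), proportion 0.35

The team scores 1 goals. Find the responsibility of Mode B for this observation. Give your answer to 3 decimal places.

0.134

Posterior ∝ prior × likelihood, so P(k | x) ∝ π_k f_k(x); normalise over all components.
Evaluate each component's likelihood at the observed value:
  p_A = 0.365009
  p_B = 0.320596
  p_C = 0.157486
Multiply by the mixture weights:
  π_A·p_A = 0.53 × 0.365009 = 0.193455
  π_B·p_B = 0.12 × 0.320596 = 0.0384715
  π_C·p_C = 0.35 × 0.157486 = 0.0551202
Sum: 0.193455 + 0.0384715 + 0.0551202 = 0.287046
P(Mode B | 1 goals) ≈ 0.134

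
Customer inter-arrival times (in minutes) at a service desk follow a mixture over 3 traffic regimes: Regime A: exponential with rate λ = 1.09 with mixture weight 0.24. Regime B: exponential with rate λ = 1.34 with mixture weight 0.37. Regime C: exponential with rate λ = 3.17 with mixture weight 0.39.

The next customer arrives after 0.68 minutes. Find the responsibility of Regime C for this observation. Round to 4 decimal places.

0.3065

Posterior ∝ prior × likelihood, so P(k | x) ∝ w_k f_k(x); normalise over all components.
Component likelihoods at x = 0.68 minutes:
  f_A = 0.51943
  f_B = 0.538736
  f_C = 0.367193
Unnormalised posteriors:
  w_A·f_A = 0.24 × 0.51943 = 0.124663
  w_B·f_B = 0.37 × 0.538736 = 0.199332
  w_C·f_C = 0.39 × 0.367193 = 0.143205
Evidence: 0.124663 + 0.199332 + 0.143205 = 0.467201
So the posterior for Regime C is 0.143205 / 0.467201 ≈ 0.3065.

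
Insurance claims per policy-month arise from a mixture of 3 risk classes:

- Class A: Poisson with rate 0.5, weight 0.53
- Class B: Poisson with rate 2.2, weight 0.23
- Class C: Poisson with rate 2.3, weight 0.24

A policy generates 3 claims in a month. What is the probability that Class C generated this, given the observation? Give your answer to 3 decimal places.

0.484

Apply Bayes' rule: the posterior for each component is proportional to its prior times its likelihood at x.
Component likelihoods at x = 3 claims:
  L_A = 0.0126361
  L_B = 0.196639
  L_C = 0.203308
Weight by the priors:
  π_A·L_A = 0.53 × 0.0126361 = 0.00669711
  π_B·L_B = 0.23 × 0.196639 = 0.0452269
  π_C·L_C = 0.24 × 0.203308 = 0.048794
Normaliser: 0.00669711 + 0.0452269 + 0.048794 = 0.100718
So the posterior for Class C is 0.048794 / 0.100718 ≈ 0.484.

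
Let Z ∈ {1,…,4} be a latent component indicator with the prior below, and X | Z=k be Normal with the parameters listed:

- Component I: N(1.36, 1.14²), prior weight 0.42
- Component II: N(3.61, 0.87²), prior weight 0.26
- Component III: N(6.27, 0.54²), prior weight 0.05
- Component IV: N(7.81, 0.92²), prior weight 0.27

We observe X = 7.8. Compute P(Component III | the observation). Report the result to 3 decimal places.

By Bayes' theorem, P(k | x) = π_k f_k(x) / Σ_j π_j f_j(x).
Normal densities:
  L_I = (1/(1.14·√(2π)))·exp(−(7.8−1.36)²/(2·1.14²)) = 0.349949·exp(-15.95629) = 4.1141e-08
  L_II = (1/(0.87·√(2π)))·exp(−(7.8−3.61)²/(2·0.87²)) = 0.458554·exp(-11.59737) = 4.21421e-06
  L_III = (1/(0.54·√(2π)))·exp(−(7.8−6.27)²/(2·0.54²)) = 0.738782·exp(-4.01389) = 0.0133446
  L_IV = (1/(0.92·√(2π)))·exp(−(7.8−7.81)²/(2·0.92²)) = 0.433633·exp(-0.00006) = 0.433607
Unnormalised posteriors:
  π_I·L_I = 0.42 × 4.1141e-08 = 1.72792e-08
  π_II·L_II = 0.26 × 4.21421e-06 = 1.0957e-06
  π_III·L_III = 0.05 × 0.0133446 = 0.000667231
  π_IV·L_IV = 0.27 × 0.433607 = 0.117074
Normaliser: 1.72792e-08 + 1.0957e-06 + 0.000667231 + 0.117074 = 0.117742
So the posterior for Component III is 0.000667231 / 0.117742 ≈ 0.006.

0.006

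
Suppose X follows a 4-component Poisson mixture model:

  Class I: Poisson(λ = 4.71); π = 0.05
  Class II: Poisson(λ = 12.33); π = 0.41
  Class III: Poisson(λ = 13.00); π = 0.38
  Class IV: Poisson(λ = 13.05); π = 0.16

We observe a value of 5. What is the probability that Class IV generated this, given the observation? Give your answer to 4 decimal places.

P(component k | x) = π_k·f_k(x) / marginal(x), where marginal(x) = Σ_j π_j·f_j(x).
Component likelihoods at x = 5:
  f_I = 0.173939
  f_II = 0.0104902
  f_III = 0.0069937
  f_IV = 0.00678154
Multiply by the mixture weights:
  π_I·f_I = 0.05 × 0.173939 = 0.00869694
  π_II·f_II = 0.41 × 0.0104902 = 0.00430098
  π_III·f_III = 0.38 × 0.0069937 = 0.00265761
  π_IV·f_IV = 0.16 × 0.00678154 = 0.00108505
Marginal: 0.00869694 + 0.00430098 + 0.00265761 + 0.00108505 = 0.0167406
So the posterior for Class IV is 0.00108505 / 0.0167406 ≈ 0.0648.

0.0648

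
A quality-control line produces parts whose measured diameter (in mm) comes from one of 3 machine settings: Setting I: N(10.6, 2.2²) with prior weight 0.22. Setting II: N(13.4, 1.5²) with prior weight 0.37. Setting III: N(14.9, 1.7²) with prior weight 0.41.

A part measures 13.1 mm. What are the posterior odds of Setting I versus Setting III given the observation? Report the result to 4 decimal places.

Since P(k|x) ∝ π_k f_k(x), the posterior odds are π_i f_i(x) / (π_j f_j(x)).
Normal densities:
  L_I = 0.0950781
  L_II = 0.260695
  L_III = 0.133973
Posterior odds = (π_I·L_I) / (π_III·L_III) = (0.22·0.0950781) / (0.41·0.133973) = 0.0209172 / 0.0549287 ≈ 0.3808

0.3808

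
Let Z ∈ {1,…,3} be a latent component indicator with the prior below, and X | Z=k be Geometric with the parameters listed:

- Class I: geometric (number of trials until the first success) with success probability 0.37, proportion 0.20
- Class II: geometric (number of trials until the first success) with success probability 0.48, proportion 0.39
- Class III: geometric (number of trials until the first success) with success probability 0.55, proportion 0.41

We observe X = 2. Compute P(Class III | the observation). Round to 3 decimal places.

0.413

By Bayes' theorem, P(k | x) = P(Z=k) f_k(x) / Σ_j P(Z=j) f_j(x).
Component likelihoods at x = 2:
  L_I = 0.37·(1−0.37)^1 = 0.37·0.63 = 0.2331
  L_II = 0.48·(1−0.48)^1 = 0.48·0.52 = 0.2496
  L_III = 0.55·(1−0.55)^1 = 0.55·0.45 = 0.2475
Weight by the priors:
  P(Z=I)·L_I = 0.20 × 0.2331 = 0.04662
  P(Z=II)·L_II = 0.39 × 0.2496 = 0.097344
  P(Z=III)·L_III = 0.41 × 0.2475 = 0.101475
Denominator: 0.04662 + 0.097344 + 0.101475 = 0.245439
Responsibility of Class III: 0.101475 / 0.245439 ≈ 0.413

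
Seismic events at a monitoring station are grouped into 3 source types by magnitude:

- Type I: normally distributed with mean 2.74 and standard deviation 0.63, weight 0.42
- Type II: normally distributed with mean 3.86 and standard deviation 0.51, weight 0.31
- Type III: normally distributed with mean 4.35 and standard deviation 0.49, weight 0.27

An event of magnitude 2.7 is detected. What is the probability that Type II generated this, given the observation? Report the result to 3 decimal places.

0.064

Apply Bayes' rule: the posterior for each component is proportional to its prior times its likelihood at x.
Component likelihoods at x = 2.7:
  L_I = (1/(0.63·√(2π)))·exp(−(2.7−2.74)²/(2·0.63²)) = 0.633242·exp(-0.00202) = 0.631967
  L_II = (1/(0.51·√(2π)))·exp(−(2.7−3.86)²/(2·0.51²)) = 0.782240·exp(-2.58670) = 0.0588778
  L_III = (1/(0.49·√(2π)))·exp(−(2.7−4.35)²/(2·0.49²)) = 0.814168·exp(-5.66951) = 0.00280851
Prior × likelihood for each component:
  w_I·L_I = 0.42 × 0.631967 = 0.265426
  w_II·L_II = 0.31 × 0.0588778 = 0.0182521
  w_III·L_III = 0.27 × 0.00280851 = 0.000758298
Denominator: 0.265426 + 0.0182521 + 0.000758298 = 0.284436
Responsibility of Type II: 0.0182521 / 0.284436 ≈ 0.064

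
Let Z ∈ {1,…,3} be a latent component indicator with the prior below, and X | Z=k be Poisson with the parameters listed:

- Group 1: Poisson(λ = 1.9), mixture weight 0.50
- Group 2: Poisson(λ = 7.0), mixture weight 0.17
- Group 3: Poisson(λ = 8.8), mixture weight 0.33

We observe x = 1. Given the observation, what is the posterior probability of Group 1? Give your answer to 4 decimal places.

The responsibility of component k is π_k f_k(x) divided by Σ_j π_j f_j(x).
Poisson probabilities:
  L_1 = 0.28418
  L_2 = 0.00638317
  L_3 = 0.00132645
Unnormalised posteriors:
  π_1·L_1 = 0.50 × 0.28418 = 0.14209
  π_2·L_2 = 0.17 × 0.00638317 = 0.00108514
  π_3·L_3 = 0.33 × 0.00132645 = 0.000437729
Denominator: 0.14209 + 0.00108514 + 0.000437729 = 0.143613
Responsibility of Group 1: 0.14209 / 0.143613 ≈ 0.9894

0.9894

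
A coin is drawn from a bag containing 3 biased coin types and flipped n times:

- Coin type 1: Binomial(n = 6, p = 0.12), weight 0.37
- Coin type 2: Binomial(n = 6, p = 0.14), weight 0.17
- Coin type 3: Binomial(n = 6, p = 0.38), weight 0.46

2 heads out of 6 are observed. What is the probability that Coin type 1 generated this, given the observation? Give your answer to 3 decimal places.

Posterior ∝ prior × likelihood, so P(k | x) ∝ w_k f_k(x); normalise over all components.
Binomial probabilities:
  L_1 = C(6,2)·0.12^2·0.88^4 = 15·0.0144·0.599695 = 0.129534
  L_2 = C(6,2)·0.14^2·0.86^4 = 15·0.0196·0.547008 = 0.16082
  L_3 = C(6,2)·0.38^2·0.62^4 = 15·0.1444·0.147763 = 0.320055
Prior × likelihood for each component:
  w_1·L_1 = 0.37 × 0.129534 = 0.0479277
  w_2·L_2 = 0.17 × 0.16082 = 0.0273395
  w_3·L_3 = 0.46 × 0.320055 = 0.147226
Normaliser: 0.0479277 + 0.0273395 + 0.147226 = 0.222493
P(Coin type 1 | 2 heads out of 6) = 0.0479277 / 0.222493 ≈ 0.215

0.215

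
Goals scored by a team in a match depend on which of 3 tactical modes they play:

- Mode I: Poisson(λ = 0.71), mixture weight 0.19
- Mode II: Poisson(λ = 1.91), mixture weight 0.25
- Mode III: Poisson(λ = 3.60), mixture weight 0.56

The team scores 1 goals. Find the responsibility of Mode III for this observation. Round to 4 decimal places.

0.2867

The responsibility of component k is π_k f_k(x) divided by Σ_j π_j f_j(x).
Evaluate each component's likelihood at the observed value:
  f_I = 0.349067
  f_II = 0.282834
  f_III = 0.0983654
Multiply by the mixture weights:
  π_I·f_I = 0.19 × 0.349067 = 0.0663228
  π_II·f_II = 0.25 × 0.282834 = 0.0707084
  π_III·f_III = 0.56 × 0.0983654 = 0.0550846
Normaliser: 0.0663228 + 0.0707084 + 0.0550846 = 0.192116
P(Mode III | data) ≈ 0.2867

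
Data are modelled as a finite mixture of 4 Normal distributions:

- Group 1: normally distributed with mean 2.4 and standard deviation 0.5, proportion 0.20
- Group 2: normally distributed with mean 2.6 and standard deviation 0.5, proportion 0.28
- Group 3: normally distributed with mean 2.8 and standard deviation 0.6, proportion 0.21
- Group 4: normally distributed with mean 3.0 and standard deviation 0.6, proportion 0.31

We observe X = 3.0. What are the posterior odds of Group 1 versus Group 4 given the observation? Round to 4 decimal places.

Since P(k|x) ∝ π_k f_k(x), the posterior odds are π_i f_i(x) / (π_j f_j(x)).
Component likelihoods at x = 3.0:
  L_1 = (1/(0.5·√(2π)))·exp(−(3.0−2.4)²/(2·0.5²)) = 0.797885·exp(-0.72000) = 0.388372
  L_2 = (1/(0.5·√(2π)))·exp(−(3.0−2.6)²/(2·0.5²)) = 0.797885·exp(-0.32000) = 0.579383
  L_3 = (1/(0.6·√(2π)))·exp(−(3.0−2.8)²/(2·0.6²)) = 0.664904·exp(-0.05556) = 0.628972
  L_4 = (1/(0.6·√(2π)))·exp(−(3.0−3.0)²/(2·0.6²)) = 0.664904·exp(-0.00000) = 0.664904
Posterior odds = (π_1·L_1) / (π_4·L_4) = (0.20·0.388372) / (0.31·0.664904) = 0.0776744 / 0.20612 ≈ 0.3768

0.3768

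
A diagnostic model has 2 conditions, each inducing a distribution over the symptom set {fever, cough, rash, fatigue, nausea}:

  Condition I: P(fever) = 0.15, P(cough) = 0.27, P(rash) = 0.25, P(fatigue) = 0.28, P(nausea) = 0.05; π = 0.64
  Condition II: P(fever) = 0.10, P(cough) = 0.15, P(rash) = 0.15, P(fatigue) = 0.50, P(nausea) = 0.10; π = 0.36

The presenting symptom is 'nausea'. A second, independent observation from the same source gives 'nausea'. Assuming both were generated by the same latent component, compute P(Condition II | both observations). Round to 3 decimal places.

P(component k | x) = P(Z=k)·f_k(x) / marginal(x), where marginal(x) = Σ_j P(Z=j)·f_j(x).
Since both observations come from the same component, the likelihood for component k is f_k(x₁)·f_k(x₂).
  f_I = [0.05] × [0.05] = 0.0025
  f_II = [0.1] × [0.1] = 0.01
Multiply by the mixture weights:
  P(Z=I)·f_I = 0.64 × 0.0025 = 0.0016
  P(Z=II)·f_II = 0.36 × 0.01 = 0.0036
Denominator: 0.0016 + 0.0036 = 0.0052
So the posterior for Condition II is 0.0036 / 0.0052 ≈ 0.692.

0.692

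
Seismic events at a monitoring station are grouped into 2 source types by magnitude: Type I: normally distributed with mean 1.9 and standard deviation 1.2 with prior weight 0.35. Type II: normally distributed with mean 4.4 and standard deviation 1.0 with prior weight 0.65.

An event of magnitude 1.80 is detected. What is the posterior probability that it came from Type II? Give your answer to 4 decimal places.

By Bayes' theorem, P(k | x) = π_k f_k(x) / Σ_j π_j f_j(x).
Evaluate each component's likelihood at the observed value:
  p_I = (1/(1.2·√(2π)))·exp(−(1.80−1.9)²/(2·1.2²)) = 0.332452·exp(-0.00347) = 0.3313
  p_II = (1/(1.0·√(2π)))·exp(−(1.80−4.4)²/(2·1.0²)) = 0.398942·exp(-3.38000) = 0.013583
Prior × likelihood for each component:
  π_I·p_I = 0.35 × 0.3313 = 0.115955
  π_II·p_II = 0.65 × 0.013583 = 0.00882893
Sum: 0.115955 + 0.00882893 = 0.124784
So the posterior for Type II is 0.00882893 / 0.124784 ≈ 0.0708.

0.0708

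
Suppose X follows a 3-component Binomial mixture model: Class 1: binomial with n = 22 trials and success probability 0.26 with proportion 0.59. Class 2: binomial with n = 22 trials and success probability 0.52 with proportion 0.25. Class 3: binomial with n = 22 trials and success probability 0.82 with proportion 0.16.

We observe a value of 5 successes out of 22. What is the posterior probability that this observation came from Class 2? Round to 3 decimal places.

P(component k | x) = w_k·f_k(x) / marginal(x), where marginal(x) = Σ_j w_j·f_j(x).
Component likelihoods at x = 5 successes out of 22:
  L_1 = C(22,5)·0.26^5·0.74^17 = 26334·0.00118814·0.00598328 = 0.187207
  L_2 = C(22,5)·0.52^5·0.48^17 = 26334·0.0380204·3.81154e-06 = 0.00381623
  L_3 = C(22,5)·0.82^5·0.18^17 = 26334·0.37074·2.18591e-13 = 2.13412e-09
Unnormalised posteriors:
  w_1·L_1 = 0.59 × 0.187207 = 0.110452
  w_2·L_2 = 0.25 × 0.00381623 = 0.000954058
  w_3·L_3 = 0.16 × 2.13412e-09 = 3.41459e-10
Sum: 0.110452 + 0.000954058 + 3.41459e-10 = 0.111406
So the posterior for Class 2 is 0.000954058 / 0.111406 ≈ 0.009.

0.009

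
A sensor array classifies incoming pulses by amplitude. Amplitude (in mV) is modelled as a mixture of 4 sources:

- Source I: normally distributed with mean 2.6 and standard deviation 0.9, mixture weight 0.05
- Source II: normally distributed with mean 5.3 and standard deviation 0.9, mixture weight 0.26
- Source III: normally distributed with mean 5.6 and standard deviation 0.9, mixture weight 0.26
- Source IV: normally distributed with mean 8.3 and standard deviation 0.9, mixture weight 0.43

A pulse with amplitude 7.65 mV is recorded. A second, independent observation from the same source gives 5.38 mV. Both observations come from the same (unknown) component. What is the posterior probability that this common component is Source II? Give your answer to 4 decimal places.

0.2940

Apply Bayes' rule: the posterior for each component is proportional to its prior times its likelihood at x.
Since both observations come from the same component, the likelihood for component k is f_k(x₁)·f_k(x₂).
  f_I = [6.45477e-08] × [0.00375677] = 2.42491e-10
  f_II = [0.0146615] × [0.441521] = 0.00647338
  f_III = [0.0331168] × [0.430222] = 0.0142476
  f_IV = [0.341509] × [0.00229554] = 0.000783948
Weight by the priors:
  π_I·f_I = 0.05 × 2.42491e-10 = 1.21245e-11
  π_II·f_II = 0.26 × 0.00647338 = 0.00168308
  π_III·f_III = 0.26 × 0.0142476 = 0.00370437
  π_IV·f_IV = 0.43 × 0.000783948 = 0.000337097
Marginal: 1.21245e-11 + 0.00168308 + 0.00370437 + 0.000337097 = 0.00572455
P(Source II | x₁,x₂) = 0.00168308 / 0.00572455 ≈ 0.2940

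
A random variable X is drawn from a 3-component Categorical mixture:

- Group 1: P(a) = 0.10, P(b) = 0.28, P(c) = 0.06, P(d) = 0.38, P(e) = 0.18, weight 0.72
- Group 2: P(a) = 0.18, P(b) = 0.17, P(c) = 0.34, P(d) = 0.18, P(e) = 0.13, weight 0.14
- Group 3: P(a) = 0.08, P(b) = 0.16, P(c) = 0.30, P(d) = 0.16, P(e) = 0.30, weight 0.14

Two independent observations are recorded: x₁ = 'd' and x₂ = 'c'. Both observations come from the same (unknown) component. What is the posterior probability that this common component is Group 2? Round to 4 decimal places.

Posterior ∝ prior × likelihood, so P(k | x) ∝ π_k f_k(x); normalise over all components.
Since both observations come from the same component, the likelihood for component k is f_k(x₁)·f_k(x₂).
  p_1 = [P(d | comp) = 0.38] × [0.06] = 0.0228
  p_2 = [P(d | comp) = 0.18] × [0.34] = 0.0612
  p_3 = [P(d | comp) = 0.16] × [0.3] = 0.048
Weight by the priors:
  π_1·p_1 = 0.72 × 0.0228 = 0.016416
  π_2·p_2 = 0.14 × 0.0612 = 0.008568
  π_3·p_3 = 0.14 × 0.048 = 0.00672
Evidence: 0.016416 + 0.008568 + 0.00672 = 0.031704
P(Group 2 | x) ≈ 0.2702

0.2702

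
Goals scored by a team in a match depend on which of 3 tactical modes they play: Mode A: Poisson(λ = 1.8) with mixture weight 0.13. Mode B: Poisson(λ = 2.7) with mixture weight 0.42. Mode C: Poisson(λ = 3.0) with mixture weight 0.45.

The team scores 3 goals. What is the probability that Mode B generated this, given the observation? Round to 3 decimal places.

By Bayes' theorem, P(k | x) = π_k f_k(x) / Σ_j π_j f_j(x).
Evaluate each component's likelihood at the observed value:
  L_A = 0.160671
  L_B = 0.220468
  L_C = 0.224042
Multiply by the mixture weights:
  π_A·L_A = 0.13 × 0.160671 = 0.0208872
  π_B·L_B = 0.42 × 0.220468 = 0.0925964
  π_C·L_C = 0.45 × 0.224042 = 0.100819
Evidence: 0.0208872 + 0.0925964 + 0.100819 = 0.214302
Responsibility of Mode B: 0.0925964 / 0.214302 ≈ 0.432

0.432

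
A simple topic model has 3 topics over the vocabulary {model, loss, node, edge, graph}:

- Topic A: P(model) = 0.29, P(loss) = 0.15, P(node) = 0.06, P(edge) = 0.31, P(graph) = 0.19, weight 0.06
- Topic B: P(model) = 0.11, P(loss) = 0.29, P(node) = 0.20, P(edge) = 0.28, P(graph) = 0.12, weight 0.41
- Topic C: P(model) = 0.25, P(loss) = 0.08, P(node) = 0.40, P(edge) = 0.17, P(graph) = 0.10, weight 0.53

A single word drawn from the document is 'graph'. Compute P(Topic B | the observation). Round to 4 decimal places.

0.4331

By Bayes' theorem, P(k | x) = π_k f_k(x) / Σ_j π_j f_j(x).
Categorical probabilities:
  f_A = 0.19
  f_B = 0.12
  f_C = 0.1
Multiply by the mixture weights:
  π_A·f_A = 0.06 × 0.19 = 0.0114
  π_B·f_B = 0.41 × 0.12 = 0.0492
  π_C·f_C = 0.53 × 0.1 = 0.053
Evidence: 0.0114 + 0.0492 + 0.053 = 0.1136
Responsibility of Topic B: 0.0492 / 0.1136 ≈ 0.4331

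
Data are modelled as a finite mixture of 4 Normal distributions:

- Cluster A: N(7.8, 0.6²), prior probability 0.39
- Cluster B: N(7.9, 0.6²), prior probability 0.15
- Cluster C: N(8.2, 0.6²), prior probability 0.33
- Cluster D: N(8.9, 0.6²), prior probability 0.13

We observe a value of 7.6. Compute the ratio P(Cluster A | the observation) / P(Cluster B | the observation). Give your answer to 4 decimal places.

2.7870

Posterior odds = (π_i f_i(x)) / (π_j f_j(x)); the normalising sum cancels.
Evaluate each component's likelihood at the observed value:
  p_A = (1/(0.6·√(2π)))·exp(−(7.6−7.8)²/(2·0.6²)) = 0.664904·exp(-0.05556) = 0.628972
  p_B = (1/(0.6·√(2π)))·exp(−(7.6−7.9)²/(2·0.6²)) = 0.664904·exp(-0.12500) = 0.586776
  p_C = (1/(0.6·√(2π)))·exp(−(7.6−8.2)²/(2·0.6²)) = 0.664904·exp(-0.50000) = 0.403285
  p_D = (1/(0.6·√(2π)))·exp(−(7.6−8.9)²/(2·0.6²)) = 0.664904·exp(-2.34722) = 0.0635877
Posterior odds = (π_A·p_A) / (π_B·p_B) = (0.39·0.628972) / (0.15·0.586776) = 0.245299 / 0.0880163 ≈ 2.7870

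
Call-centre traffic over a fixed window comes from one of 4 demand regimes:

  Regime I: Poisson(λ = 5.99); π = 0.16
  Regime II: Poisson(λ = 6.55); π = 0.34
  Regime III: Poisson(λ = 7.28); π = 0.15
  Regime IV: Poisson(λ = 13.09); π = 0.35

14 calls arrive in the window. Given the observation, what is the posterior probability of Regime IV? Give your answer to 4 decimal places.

0.9174

Apply Bayes' rule: the posterior for each component is proportional to its prior times its likelihood at x.
Poisson probabilities:
  f_I = 0.00219858
  f_II = 0.00438875
  f_III = 0.00928468
  f_IV = 0.102762
Unnormalised posteriors:
  π_I·f_I = 0.16 × 0.00219858 = 0.000351774
  π_II·f_II = 0.34 × 0.00438875 = 0.00149218
  π_III·f_III = 0.15 × 0.00928468 = 0.0013927
  π_IV·f_IV = 0.35 × 0.102762 = 0.0359666
Sum: 0.000351774 + 0.00149218 + 0.0013927 + 0.0359666 = 0.0392033
P(Regime IV | 14 calls) = 0.0359666 / 0.0392033 ≈ 0.9174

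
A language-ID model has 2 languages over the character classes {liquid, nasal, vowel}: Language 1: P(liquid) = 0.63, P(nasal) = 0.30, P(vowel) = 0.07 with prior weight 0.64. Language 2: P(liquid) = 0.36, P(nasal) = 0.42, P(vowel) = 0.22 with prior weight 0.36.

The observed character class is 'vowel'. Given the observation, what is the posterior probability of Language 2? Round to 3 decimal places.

0.639

The responsibility of component k is π_k f_k(x) divided by Σ_j π_j f_j(x).
Evaluate each component's likelihood at the observed value:
  p_1 = P(vowel | comp) = 0.07
  p_2 = P(vowel | comp) = 0.22
Unnormalised posteriors:
  π_1·p_1 = 0.64 × 0.07 = 0.0448
  π_2·p_2 = 0.36 × 0.22 = 0.0792
Evidence: 0.0448 + 0.0792 = 0.124
So the posterior for Language 2 is 0.0792 / 0.124 ≈ 0.639.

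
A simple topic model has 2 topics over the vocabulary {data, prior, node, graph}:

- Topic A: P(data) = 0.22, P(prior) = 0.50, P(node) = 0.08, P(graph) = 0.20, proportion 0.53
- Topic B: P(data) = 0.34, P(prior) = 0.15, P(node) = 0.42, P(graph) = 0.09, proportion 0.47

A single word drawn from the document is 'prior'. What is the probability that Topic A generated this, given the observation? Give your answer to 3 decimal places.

0.790

P(component k | x) = π_k·f_k(x) / marginal(x), where marginal(x) = Σ_j π_j·f_j(x).
Evaluate each component's likelihood at the observed value:
  L_A = P(prior | comp) = 0.50
  L_B = P(prior | comp) = 0.15
Unnormalised posteriors:
  π_A·L_A = 0.53 × 0.5 = 0.265
  π_B·L_B = 0.47 × 0.15 = 0.0705
Evidence: 0.265 + 0.0705 = 0.3355
Responsibility of Topic A: 0.265 / 0.3355 ≈ 0.790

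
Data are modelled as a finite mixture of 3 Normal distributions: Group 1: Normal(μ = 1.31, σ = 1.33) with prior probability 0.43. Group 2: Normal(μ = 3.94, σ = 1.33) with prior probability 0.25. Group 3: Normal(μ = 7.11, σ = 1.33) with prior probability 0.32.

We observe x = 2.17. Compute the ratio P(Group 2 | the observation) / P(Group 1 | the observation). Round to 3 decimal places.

0.296

The posterior odds equal the prior odds times the likelihood ratio: (P(Z=i)/P(Z=j))·(f_i(x)/f_j(x)).
Evaluate each component's likelihood at the observed value:
  p_1 = (1/(1.33·√(2π)))·exp(−(2.17−1.31)²/(2·1.33²)) = 0.299957·exp(-0.20906) = 0.24337
  p_2 = (1/(1.33·√(2π)))·exp(−(2.17−3.94)²/(2·1.33²)) = 0.299957·exp(-0.88555) = 0.123728
  p_3 = (1/(1.33·√(2π)))·exp(−(2.17−7.11)²/(2·1.33²)) = 0.299957·exp(-6.89796) = 0.000302909
0.0309321 / 0.104649 ≈ 0.296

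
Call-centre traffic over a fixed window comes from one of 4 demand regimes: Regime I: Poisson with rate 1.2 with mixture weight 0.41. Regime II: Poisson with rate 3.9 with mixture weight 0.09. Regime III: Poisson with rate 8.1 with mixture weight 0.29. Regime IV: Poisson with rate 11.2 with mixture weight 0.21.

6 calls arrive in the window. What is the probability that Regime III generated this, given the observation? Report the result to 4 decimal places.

The responsibility of component k is π_k f_k(x) divided by Σ_j π_j f_j(x).
Component likelihoods at x = 6 calls:
  L_I = e^(−1.2)·1.2^6/6! = 0.00124911
  L_II = e^(−3.9)·3.9^6/6! = 0.0989251
  L_III = e^(−8.1)·8.1^6/6! = 0.119067
  L_IV = e^(−11.2)·11.2^6/6! = 0.0374867
Unnormalised posteriors:
  π_I·L_I = 0.41 × 0.00124911 = 0.000512136
  π_II·L_II = 0.09 × 0.0989251 = 0.00890326
  π_III·L_III = 0.29 × 0.119067 = 0.0345295
  π_IV·L_IV = 0.21 × 0.0374867 = 0.00787221
Sum: 0.000512136 + 0.00890326 + 0.0345295 + 0.00787221 = 0.0518171
P(Regime III | 6 calls) = 0.0345295 / 0.0518171 ≈ 0.6664

0.6664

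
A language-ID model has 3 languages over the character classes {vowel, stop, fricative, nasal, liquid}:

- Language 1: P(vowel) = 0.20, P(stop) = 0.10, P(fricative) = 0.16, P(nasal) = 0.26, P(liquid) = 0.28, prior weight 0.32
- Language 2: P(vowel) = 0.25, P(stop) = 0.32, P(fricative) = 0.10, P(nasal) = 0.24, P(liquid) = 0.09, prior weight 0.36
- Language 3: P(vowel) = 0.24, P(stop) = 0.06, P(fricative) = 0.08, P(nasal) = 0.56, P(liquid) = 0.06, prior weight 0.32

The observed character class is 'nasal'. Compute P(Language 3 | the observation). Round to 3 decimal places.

0.514

Posterior ∝ prior × likelihood, so P(k | x) ∝ π_k f_k(x); normalise over all components.
Component likelihoods at x = 'nasal':
  p_1 = 0.26
  p_2 = 0.24
  p_3 = 0.56
Multiply by the mixture weights:
  π_1·p_1 = 0.32 × 0.26 = 0.0832
  π_2·p_2 = 0.36 × 0.24 = 0.0864
  π_3·p_3 = 0.32 × 0.56 = 0.1792
Denominator: 0.0832 + 0.0864 + 0.1792 = 0.3488
P(Language 3 | data) ≈ 0.514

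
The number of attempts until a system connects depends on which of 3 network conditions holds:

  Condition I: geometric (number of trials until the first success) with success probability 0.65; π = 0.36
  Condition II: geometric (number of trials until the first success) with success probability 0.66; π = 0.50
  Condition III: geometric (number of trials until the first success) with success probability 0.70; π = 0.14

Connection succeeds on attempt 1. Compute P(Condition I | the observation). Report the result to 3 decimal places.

By Bayes' theorem, P(k | x) = w_k f_k(x) / Σ_j w_j f_j(x).
Geometric probabilities:
  p_I = 0.65
  p_II = 0.66
  p_III = 0.7
Weight by the priors:
  w_I·p_I = 0.36 × 0.65 = 0.234
  w_II·p_II = 0.50 × 0.66 = 0.33
  w_III·p_III = 0.14 × 0.7 = 0.098
Normaliser: 0.234 + 0.33 + 0.098 = 0.662
Responsibility of Condition I: 0.234 / 0.662 ≈ 0.353

0.353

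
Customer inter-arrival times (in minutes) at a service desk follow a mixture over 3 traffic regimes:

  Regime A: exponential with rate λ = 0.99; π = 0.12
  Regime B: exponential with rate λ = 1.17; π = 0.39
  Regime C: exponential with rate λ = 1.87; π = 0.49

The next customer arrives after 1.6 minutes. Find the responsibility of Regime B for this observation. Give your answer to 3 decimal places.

0.499

Apply Bayes' rule: the posterior for each component is proportional to its prior times its likelihood at x.
Exponential densities:
  f_A = 0.99·e^(−0.99·1.6) = 0.99·e^(−1.5840) = 0.203101
  f_B = 1.17·e^(−1.17·1.6) = 1.17·e^(−1.8720) = 0.179964
  f_C = 1.87·e^(−1.87·1.6) = 1.87·e^(−2.9920) = 0.0938496
Prior × likelihood for each component:
  π_A·f_A = 0.12 × 0.203101 = 0.0243722
  π_B·f_B = 0.39 × 0.179964 = 0.0701861
  π_C·f_C = 0.49 × 0.0938496 = 0.0459863
Normaliser: 0.0243722 + 0.0701861 + 0.0459863 = 0.140545
P(Regime B | the observation) = 0.0701861 / 0.140545 ≈ 0.499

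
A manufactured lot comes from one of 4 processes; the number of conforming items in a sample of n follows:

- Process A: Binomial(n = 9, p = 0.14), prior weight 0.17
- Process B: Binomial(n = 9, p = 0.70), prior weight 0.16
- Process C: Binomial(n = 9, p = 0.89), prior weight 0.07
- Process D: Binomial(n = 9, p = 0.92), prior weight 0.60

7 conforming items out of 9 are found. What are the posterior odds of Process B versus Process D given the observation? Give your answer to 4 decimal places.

0.5536

Posterior odds = (P(Z=i) f_i(x)) / (P(Z=j) f_j(x)); the normalising sum cancels.
Component likelihoods at x = 7 conforming items out of 9:
  p_A = 2.8067e-05
  p_B = 0.266828
  p_C = 0.192672
  p_D = 0.128528
0.0426925 / 0.0771167 ≈ 0.5536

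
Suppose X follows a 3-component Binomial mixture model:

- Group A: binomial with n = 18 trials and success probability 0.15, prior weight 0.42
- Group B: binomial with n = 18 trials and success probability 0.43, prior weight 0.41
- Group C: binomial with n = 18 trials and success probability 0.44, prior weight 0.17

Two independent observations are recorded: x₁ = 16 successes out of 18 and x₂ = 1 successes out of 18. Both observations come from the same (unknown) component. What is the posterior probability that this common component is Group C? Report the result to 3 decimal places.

0.305

Apply Bayes' rule: the posterior for each component is proportional to its prior times its likelihood at x.
Since both observations come from the same component, the likelihood for component k is f_k(x₁)·f_k(x₂).
  f_A = [7.26088e-12] × [0.170406] = 1.2373e-12
  f_B = [6.79104e-05] × [0.000547789] = 3.72006e-08
  f_C = [9.46914e-05] × [0.000414879] = 3.92855e-08
Prior × likelihood for each component:
  P(Z=A)·f_A = 0.42 × 1.2373e-12 = 5.19666e-13
  P(Z=B)·f_B = 0.41 × 3.72006e-08 = 1.52522e-08
  P(Z=C)·f_C = 0.17 × 3.92855e-08 = 6.67853e-09
Evidence: 5.19666e-13 + 1.52522e-08 + 6.67853e-09 = 2.19313e-08
P(Group C | data) = 6.67853e-09 / 2.19313e-08 ≈ 0.305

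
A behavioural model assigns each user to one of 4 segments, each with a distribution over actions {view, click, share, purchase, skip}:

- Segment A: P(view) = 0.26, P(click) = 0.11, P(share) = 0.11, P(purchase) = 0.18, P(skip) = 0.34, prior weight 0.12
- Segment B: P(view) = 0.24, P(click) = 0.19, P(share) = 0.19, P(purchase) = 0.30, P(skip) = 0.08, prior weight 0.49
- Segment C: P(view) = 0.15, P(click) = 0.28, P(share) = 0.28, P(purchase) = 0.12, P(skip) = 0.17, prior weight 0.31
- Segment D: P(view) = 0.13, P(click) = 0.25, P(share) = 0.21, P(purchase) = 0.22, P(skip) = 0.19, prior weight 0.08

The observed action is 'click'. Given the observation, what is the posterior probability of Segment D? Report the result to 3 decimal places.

P(component k | x) = π_k·f_k(x) / marginal(x), where marginal(x) = Σ_j π_j·f_j(x).
Evaluate each component's likelihood at the observed value:
  L_A = 0.11
  L_B = 0.19
  L_C = 0.28
  L_D = 0.25
Unnormalised posteriors:
  π_A·L_A = 0.12 × 0.11 = 0.0132
  π_B·L_B = 0.49 × 0.19 = 0.0931
  π_C·L_C = 0.31 × 0.28 = 0.0868
  π_D·L_D = 0.08 × 0.25 = 0.02
Sum: 0.0132 + 0.0931 + 0.0868 + 0.02 = 0.2131
P(Segment D | 'click') ≈ 0.094

0.094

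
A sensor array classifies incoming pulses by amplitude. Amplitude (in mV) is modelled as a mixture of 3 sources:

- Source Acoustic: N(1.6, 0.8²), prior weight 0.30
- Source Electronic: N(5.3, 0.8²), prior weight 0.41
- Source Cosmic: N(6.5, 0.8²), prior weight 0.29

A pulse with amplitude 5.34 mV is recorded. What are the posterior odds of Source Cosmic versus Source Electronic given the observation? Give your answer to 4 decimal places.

Only the two components matter; the odds are (π_i f_i(x)) / (π_j f_j(x)).
Component likelihoods at x = 5.34 mV:
  f_Acoustic = 8.95223e-06
  f_Electronic = 0.498055
  f_Cosmic = 0.174288
Odds = (0.29/0.41) × (0.174288/0.498055) = 0.707317 × 0.349938 ≈ 0.2475

0.2475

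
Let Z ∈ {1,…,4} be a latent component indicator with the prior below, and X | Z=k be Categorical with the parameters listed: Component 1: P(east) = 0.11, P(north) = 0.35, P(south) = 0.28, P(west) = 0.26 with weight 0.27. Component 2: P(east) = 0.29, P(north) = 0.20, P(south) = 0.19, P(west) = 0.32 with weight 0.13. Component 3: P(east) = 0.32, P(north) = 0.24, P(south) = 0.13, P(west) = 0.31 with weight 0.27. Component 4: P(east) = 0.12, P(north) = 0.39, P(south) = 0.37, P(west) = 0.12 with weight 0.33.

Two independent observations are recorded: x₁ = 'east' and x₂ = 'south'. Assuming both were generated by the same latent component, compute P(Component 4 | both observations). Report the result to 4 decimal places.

0.3542

The responsibility of component k is π_k f_k(x) divided by Σ_j π_j f_j(x).
Since both observations come from the same component, the likelihood for component k is f_k(x₁)·f_k(x₂).
  p_1 = [0.11] × [0.28] = 0.0308
  p_2 = [0.29] × [0.19] = 0.0551
  p_3 = [0.32] × [0.13] = 0.0416
  p_4 = [0.12] × [0.37] = 0.0444
Prior × likelihood for each component:
  π_1·p_1 = 0.27 × 0.0308 = 0.008316
  π_2·p_2 = 0.13 × 0.0551 = 0.007163
  π_3·p_3 = 0.27 × 0.0416 = 0.011232
  π_4·p_4 = 0.33 × 0.0444 = 0.014652
Marginal: 0.008316 + 0.007163 + 0.011232 + 0.014652 = 0.041363
So the posterior for Component 4 is 0.014652 / 0.041363 ≈ 0.3542.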